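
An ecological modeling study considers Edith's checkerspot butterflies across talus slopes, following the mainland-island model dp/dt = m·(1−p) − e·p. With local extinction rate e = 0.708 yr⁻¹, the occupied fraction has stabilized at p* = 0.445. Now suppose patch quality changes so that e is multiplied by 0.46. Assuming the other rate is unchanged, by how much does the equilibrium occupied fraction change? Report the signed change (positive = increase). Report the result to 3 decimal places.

Balance m(1−p*) = e·p* gives m = e·p*/(1−p*) = 0.708×0.44500/0.55500 = 0.56768.
New p* = m/(m+e) = 0.56768/(0.56768+0.32568) = 0.63544.
Δp* = 0.63544 − 0.44500 = +0.19044.

0.190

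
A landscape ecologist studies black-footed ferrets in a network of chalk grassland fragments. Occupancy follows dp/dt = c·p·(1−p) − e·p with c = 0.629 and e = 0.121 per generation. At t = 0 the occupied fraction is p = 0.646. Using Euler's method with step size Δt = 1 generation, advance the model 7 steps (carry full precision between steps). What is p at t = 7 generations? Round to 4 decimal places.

Update rule: p ← p + [c·p·(1−p) − e·p]·Δt with Δt = 1.
t = 1: p = 0.64600 + (+0.06568) = 0.71168
t = 2: p = 0.71168 + (+0.04295) = 0.75463
t = 3: p = 0.75463 + (+0.02516) = 0.77979
t = 4: p = 0.77979 + (+0.01366) = 0.79344
t = 5: p = 0.79344 + (+0.00708) = 0.80052
t = 6: p = 0.80052 + (+0.00358) = 0.80410
t = 7: p = 0.80410 + (+0.00178) = 0.80589

0.8059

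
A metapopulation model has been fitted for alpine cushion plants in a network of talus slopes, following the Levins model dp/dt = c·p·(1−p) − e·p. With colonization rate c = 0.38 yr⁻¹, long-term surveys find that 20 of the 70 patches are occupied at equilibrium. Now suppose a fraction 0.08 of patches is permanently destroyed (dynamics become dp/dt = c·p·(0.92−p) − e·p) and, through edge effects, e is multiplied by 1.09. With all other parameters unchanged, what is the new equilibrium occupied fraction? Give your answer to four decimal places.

0.1414

Observed p* = 20/70 = 0.28571.
Balance c(1−p*) = e gives e = 0.38×(1 − 0.28571) = 0.27143.
New p* = 0.92 − e/c = 0.92 − 0.29586/0.38000 = 0.14142.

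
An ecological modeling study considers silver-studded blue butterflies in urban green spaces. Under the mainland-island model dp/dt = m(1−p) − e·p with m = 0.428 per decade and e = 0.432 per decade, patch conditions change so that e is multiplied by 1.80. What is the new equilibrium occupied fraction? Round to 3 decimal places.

0.355

Before: p* = 0.428/(0.428+0.432) = 0.4977.
After: m = 0.428, e = 0.7776; p* = 0.428/1.2056 = 0.3550.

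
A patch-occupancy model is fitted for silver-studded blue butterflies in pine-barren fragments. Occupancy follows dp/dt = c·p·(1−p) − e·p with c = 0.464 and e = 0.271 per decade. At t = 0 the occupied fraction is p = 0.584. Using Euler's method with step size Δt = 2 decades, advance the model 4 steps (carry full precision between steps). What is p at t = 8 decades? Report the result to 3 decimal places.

Update rule: p ← p + [c·p·(1−p) − e·p]·Δt with Δt = 2.
  1  |  dp/dt·Δt = -0.091076  |  p_1 = 0.492924
  2  |  dp/dt·Δt = -0.035211  |  p_2 = 0.457713
  3  |  dp/dt·Δt = -0.017740  |  p_3 = 0.439973
  4  |  dp/dt·Δt = -0.009809  |  p_4 = 0.430164

0.430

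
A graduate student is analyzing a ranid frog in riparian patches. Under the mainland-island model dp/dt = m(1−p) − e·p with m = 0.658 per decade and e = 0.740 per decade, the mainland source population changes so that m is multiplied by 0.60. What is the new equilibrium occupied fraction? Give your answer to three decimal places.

0.348

Before: p* = 0.658/(0.658+0.740) = 0.4707.
After: m = 0.3948, e = 0.74; p* = 0.3948/1.1348 = 0.3479.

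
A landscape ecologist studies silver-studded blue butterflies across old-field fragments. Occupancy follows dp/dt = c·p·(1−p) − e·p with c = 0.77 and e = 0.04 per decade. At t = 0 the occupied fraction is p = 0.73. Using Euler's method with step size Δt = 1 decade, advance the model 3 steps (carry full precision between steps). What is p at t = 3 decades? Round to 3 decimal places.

0.938

Update rule: p ← p + [c·p·(1−p) − e·p]·Δt with Δt = 1.
  1  |  dp/dt·Δt = +0.122567  |  p_1 = 0.852567
  2  |  dp/dt·Δt = +0.062684  |  p_2 = 0.915251
  3  |  dp/dt·Δt = +0.023116  |  p_3 = 0.938367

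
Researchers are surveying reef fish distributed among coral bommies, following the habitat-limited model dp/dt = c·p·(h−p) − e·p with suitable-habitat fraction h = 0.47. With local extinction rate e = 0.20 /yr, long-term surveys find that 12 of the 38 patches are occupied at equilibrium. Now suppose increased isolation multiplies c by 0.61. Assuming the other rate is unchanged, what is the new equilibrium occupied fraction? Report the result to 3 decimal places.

0.217

Observed p* = 12/38 = 0.31579.
Balance c(h−p*) = e gives c = e/(0.47 − 0.31579) = 0.20/0.15421 = 1.29693.
New p* = 0.47 − e/c = 0.47 − 0.20000/0.79113 = 0.21720.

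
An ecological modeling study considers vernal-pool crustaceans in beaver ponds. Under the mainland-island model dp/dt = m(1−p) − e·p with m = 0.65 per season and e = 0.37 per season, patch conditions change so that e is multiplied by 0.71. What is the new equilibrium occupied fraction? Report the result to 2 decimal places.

0.71

Before: p* = 0.65/(0.65+0.37) = 0.6373.
After: m = 0.65, e = 0.2627; p* = 0.65/0.9127 = 0.7122.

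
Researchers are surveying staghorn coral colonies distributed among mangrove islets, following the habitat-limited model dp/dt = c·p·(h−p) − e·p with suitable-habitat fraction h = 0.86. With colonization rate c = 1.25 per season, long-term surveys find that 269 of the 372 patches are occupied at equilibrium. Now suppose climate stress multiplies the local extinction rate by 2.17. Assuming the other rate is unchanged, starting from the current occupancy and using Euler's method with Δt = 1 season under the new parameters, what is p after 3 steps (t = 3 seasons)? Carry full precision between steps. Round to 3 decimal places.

Observed p* = 269/372 = 0.72312.
Balance c(h−p*) = e gives e = 1.25×(0.86 − 0.72312) = 0.17110.
Starting from p₀ = 0.72312; update p ← p + (dp/dt)·Δt with the new parameters.
step 1: Δp = -0.14476, p = 0.57836
step 2: Δp = -0.01113, p = 0.56723
step 3: Δp = -0.00302, p = 0.56421

0.564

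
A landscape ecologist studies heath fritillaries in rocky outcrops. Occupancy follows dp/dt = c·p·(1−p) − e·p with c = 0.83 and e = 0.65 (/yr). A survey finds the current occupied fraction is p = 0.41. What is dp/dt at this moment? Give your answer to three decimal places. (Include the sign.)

Colonization term: c·p·(1−p) = 0.83×0.41×0.5900 = 0.20078.
Extinction term: e·p = 0.26650.
dp/dt = 0.20078 − 0.26650 = -0.06572.

-0.066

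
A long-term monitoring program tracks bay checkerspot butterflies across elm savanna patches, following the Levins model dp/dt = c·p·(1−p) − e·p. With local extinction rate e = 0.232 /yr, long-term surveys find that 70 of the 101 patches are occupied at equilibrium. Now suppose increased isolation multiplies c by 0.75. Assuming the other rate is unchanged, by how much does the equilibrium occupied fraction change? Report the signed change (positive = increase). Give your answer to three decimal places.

Observed p* = 70/101 = 0.69307.
Balance c(1−p*) = e gives c = e/(1 − 0.69307) = 0.232/0.30693 = 0.75587.
New p* = 1 − e/c = 1 − 0.23200/0.56690 = 0.59076.
Δp* = 0.59076 − 0.69307 = -0.10231.

-0.102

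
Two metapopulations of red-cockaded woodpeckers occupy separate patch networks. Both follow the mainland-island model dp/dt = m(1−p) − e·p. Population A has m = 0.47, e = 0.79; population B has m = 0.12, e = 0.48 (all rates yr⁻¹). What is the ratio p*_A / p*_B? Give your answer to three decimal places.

1.865

A: p*_A = m/(m+e) = 0.47/1.2600 = 0.3730.
B: p*_B = 0.12/0.6000 = 0.2000.
p*_A / p*_B = 0.3730/0.2000 = 1.8651.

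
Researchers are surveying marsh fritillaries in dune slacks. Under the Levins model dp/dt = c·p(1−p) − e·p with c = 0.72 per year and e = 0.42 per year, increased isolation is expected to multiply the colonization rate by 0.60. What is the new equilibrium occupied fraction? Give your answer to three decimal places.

Before: p* = 1 − 0.42/0.72 = 0.4167.
After the change, c = 0.432, e = 0.42, so p* = 1 − 0.42/0.432 = 0.0278.

0.028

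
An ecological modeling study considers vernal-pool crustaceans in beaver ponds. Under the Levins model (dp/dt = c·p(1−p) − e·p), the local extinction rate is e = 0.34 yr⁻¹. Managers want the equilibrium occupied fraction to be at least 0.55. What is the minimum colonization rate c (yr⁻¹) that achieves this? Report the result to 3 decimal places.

p* = 1 − e/c ≥ 0.55 requires e/c ≤ 0.4500, i.e. c ≥ e/0.4500.
c_min = 0.34/0.4500 = 0.7556.

0.756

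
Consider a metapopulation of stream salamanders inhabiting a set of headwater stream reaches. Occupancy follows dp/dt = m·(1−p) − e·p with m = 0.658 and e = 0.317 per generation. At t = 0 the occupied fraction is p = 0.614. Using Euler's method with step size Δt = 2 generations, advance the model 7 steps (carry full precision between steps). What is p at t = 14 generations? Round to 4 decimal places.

Update rule: p ← p + [m·(1−p) − e·p]·Δt with Δt = 2.
t = 2: p = 0.61400 + (+0.11870) = 0.73270
t = 4: p = 0.73270 + (-0.11276) = 0.61994
t = 6: p = 0.61994 + (+0.10713) = 0.72706
t = 8: p = 0.72706 + (-0.10177) = 0.62529
t = 10: p = 0.62529 + (+0.09668) = 0.72197
t = 12: p = 0.72197 + (-0.09185) = 0.63013
t = 14: p = 0.63013 + (+0.08726) = 0.71738

0.7174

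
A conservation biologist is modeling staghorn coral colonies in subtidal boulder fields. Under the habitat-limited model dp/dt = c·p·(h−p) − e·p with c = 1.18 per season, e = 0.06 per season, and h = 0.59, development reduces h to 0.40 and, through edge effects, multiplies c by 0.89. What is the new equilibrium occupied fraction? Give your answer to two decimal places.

0.34

Before: p* = h − e/c = 0.59 − 0.06/1.18 = 0.59 − 0.0508 = 0.5392.
After: c = 1.0502, e = 0.06, h = 0.40; p* = 0.40 − 0.06/1.0502 = 0.3429.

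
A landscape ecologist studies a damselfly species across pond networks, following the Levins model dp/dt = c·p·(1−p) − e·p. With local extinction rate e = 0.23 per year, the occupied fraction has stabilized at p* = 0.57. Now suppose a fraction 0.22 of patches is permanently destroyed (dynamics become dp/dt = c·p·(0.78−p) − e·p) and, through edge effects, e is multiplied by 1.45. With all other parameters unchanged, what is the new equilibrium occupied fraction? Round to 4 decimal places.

Balance c(1−p*) = e gives c = e/(1 − 0.57000) = 0.23/0.43000 = 0.53488.
New p* = 0.78 − e/c = 0.78 − 0.33350/0.53488 = 0.15650.

0.1565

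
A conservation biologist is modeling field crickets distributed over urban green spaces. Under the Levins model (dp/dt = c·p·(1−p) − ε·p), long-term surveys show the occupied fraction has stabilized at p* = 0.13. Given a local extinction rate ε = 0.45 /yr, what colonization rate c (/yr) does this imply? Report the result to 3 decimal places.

0.517

At equilibrium c(1−p*) = ε, so c = ε/(1−p*).
c = 0.45/(1 − 0.13) = 0.45/0.8700 = 0.5172.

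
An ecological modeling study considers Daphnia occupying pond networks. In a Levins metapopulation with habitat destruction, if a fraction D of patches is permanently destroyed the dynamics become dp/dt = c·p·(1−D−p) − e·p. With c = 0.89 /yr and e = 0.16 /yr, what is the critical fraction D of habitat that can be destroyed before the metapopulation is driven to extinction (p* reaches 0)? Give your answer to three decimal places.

0.820

The nontrivial equilibrium is p* = (1−D) − e/c; extinction occurs when this hits zero.
So D_crit = 1 − e/c = 1 − 0.16/0.89 = 1 − 0.1798 = 0.8202.
Note this equals the original equilibrium occupancy — the Levins extinction-debt result.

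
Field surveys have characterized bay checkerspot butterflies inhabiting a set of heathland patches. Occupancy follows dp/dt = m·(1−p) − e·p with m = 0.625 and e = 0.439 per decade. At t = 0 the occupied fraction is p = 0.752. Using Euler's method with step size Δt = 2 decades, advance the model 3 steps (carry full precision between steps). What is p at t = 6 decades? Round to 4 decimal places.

Update rule: p ← p + [m·(1−p) − e·p]·Δt with Δt = 2.
p: 0.75200 → 0.40174  (Δp = -0.35026)
p: 0.40174 → 0.79683  (Δp = +0.39509)
p: 0.79683 → 0.35117  (Δp = -0.44566)

0.3512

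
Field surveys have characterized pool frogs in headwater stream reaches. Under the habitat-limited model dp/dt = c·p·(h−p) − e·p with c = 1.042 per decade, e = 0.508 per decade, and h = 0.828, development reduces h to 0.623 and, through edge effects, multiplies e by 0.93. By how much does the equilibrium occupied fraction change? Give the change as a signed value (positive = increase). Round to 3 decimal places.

Before: p* = h − e/c = 0.828 − 0.508/1.042 = 0.828 − 0.4875 = 0.3405.
After: c = 1.042, e = 0.47244, h = 0.623; p* = 0.623 − 0.47244/1.042 = 0.1696.
Δp* = 0.1696 − 0.3405 = -0.1709.

-0.171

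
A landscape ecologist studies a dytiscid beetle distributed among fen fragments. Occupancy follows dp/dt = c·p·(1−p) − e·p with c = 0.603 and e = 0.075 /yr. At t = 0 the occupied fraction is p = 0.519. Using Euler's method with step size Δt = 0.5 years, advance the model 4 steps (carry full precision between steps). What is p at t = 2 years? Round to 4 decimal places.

Update rule: p ← p + [c·p·(1−p) − e·p]·Δt with Δt = 0.5.
  1  |  dp/dt·Δt = +0.055804  |  p_1 = 0.574804
  2  |  dp/dt·Δt = +0.052133  |  p_2 = 0.626936
  3  |  dp/dt·Δt = +0.047007  |  p_3 = 0.673943
  4  |  dp/dt·Δt = +0.040980  |  p_4 = 0.714923

0.7149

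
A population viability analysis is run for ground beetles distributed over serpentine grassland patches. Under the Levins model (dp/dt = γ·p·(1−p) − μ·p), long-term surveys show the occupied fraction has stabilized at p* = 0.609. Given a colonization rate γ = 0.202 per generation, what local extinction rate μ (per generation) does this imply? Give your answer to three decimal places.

0.079

At equilibrium γ(1−p*) = μ.
μ = 0.202 × (1 − 0.609) = 0.202 × 0.3910 = 0.0790.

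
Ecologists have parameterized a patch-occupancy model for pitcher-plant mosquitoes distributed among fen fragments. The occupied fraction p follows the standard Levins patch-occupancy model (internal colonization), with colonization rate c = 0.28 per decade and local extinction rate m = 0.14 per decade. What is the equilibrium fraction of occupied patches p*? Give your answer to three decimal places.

At equilibrium, colonization balances extinction: c·p*·(1−p*) = m·p*.
So p* = 1 − m/c = 1 − 0.14/0.28 = 1 − 0.5000 = 0.5000.

0.500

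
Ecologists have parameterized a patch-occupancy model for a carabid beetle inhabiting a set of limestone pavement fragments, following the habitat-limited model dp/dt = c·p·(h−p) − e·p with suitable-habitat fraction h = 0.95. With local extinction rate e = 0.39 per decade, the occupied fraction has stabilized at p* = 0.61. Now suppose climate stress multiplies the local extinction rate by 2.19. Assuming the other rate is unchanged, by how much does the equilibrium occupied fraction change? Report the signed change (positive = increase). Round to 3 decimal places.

Balance c(h−p*) = e gives c = e/(0.95 − 0.61000) = 0.39/0.34000 = 1.14706.
New p* = 0.95 − e/c = 0.95 − 0.85410/1.14706 = 0.20540.
Δp* = 0.20540 − 0.61000 = -0.40460.

-0.405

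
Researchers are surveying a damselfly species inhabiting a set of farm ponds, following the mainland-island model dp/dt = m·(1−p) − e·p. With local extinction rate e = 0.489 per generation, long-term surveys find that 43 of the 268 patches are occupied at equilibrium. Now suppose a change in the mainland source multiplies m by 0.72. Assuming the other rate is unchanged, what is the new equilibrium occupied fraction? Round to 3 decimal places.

Observed p* = 43/268 = 0.16045.
Balance m(1−p*) = e·p* gives m = e·p*/(1−p*) = 0.489×0.16045/0.83955 = 0.09345.
New p* = m/(m+e) = 0.06728/(0.06728+0.48900) = 0.12095.

0.121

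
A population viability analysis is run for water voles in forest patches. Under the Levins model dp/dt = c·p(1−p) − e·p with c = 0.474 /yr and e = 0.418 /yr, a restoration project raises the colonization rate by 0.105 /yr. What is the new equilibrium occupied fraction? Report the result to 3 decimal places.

Before: p* = 1 − 0.418/0.474 = 0.1181.
After the change, c = 0.579, e = 0.418, so p* = 1 − 0.418/0.579 = 0.2781.

0.278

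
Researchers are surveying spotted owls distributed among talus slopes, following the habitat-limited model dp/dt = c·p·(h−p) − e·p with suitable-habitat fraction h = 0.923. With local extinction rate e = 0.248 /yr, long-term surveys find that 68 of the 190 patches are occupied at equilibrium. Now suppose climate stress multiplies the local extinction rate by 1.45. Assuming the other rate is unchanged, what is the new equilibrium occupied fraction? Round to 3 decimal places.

Observed p* = 68/190 = 0.35789.
Balance c(h−p*) = e gives c = e/(0.923 − 0.35789) = 0.248/0.56511 = 0.43885.
New p* = 0.923 − e/c = 0.923 − 0.35960/0.43885 = 0.10359.

0.104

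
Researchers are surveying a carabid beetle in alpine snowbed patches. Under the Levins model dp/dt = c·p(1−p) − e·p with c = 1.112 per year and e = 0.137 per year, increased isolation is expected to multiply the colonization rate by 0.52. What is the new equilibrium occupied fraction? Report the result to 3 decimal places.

Before: p* = 1 − 0.137/1.112 = 0.8768.
After the change, c = 0.57824, e = 0.137, so p* = 1 − 0.137/0.57824 = 0.7631.

0.763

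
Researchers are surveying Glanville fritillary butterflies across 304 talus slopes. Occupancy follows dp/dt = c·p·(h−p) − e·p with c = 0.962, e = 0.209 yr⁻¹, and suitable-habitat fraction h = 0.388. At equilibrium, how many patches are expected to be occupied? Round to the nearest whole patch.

p* = h − e/c = 0.388 − 0.2173 = 0.1707.
Expected occupied patches = N × p* = 304 × 0.1707 = 51.91 ≈ 52.

52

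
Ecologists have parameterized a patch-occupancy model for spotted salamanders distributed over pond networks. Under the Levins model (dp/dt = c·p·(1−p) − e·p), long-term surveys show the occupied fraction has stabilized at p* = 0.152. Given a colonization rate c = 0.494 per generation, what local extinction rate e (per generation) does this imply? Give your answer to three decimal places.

At equilibrium c(1−p*) = e.
e = 0.494 × (1 − 0.152) = 0.494 × 0.8480 = 0.4189.

0.419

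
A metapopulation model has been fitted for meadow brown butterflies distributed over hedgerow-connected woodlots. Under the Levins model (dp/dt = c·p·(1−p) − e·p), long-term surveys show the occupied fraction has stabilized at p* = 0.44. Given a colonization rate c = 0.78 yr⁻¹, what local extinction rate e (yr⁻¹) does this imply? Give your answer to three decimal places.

0.437

At equilibrium c(1−p*) = e.
e = 0.78 × (1 − 0.44) = 0.78 × 0.5600 = 0.4368.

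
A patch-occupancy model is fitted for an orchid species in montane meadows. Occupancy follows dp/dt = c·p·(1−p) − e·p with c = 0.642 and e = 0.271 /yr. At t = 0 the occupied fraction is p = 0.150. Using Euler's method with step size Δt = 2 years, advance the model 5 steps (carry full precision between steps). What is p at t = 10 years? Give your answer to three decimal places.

Update rule: p ← p + [c·p·(1−p) − e·p]·Δt with Δt = 2.
t = 2: p = 0.15000 + (+0.08241) = 0.23241
t = 4: p = 0.23241 + (+0.10309) = 0.33550
t = 6: p = 0.33550 + (+0.10441) = 0.43992
t = 8: p = 0.43992 + (+0.07793) = 0.51785
t = 10: p = 0.51785 + (+0.03992) = 0.55776

0.558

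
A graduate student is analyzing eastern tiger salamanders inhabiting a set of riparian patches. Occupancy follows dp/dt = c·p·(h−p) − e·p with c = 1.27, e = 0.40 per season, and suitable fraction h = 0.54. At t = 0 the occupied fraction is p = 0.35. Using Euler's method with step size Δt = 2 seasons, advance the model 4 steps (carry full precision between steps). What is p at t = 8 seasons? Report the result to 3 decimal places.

0.226

Update rule: p ← p + [c·p·(h−p) − e·p]·Δt with Δt = 2.
step 1: Δp = -0.11109, p = 0.23891
step 2: Δp = -0.00842, p = 0.23049
step 3: Δp = -0.00319, p = 0.22730
step 4: Δp = -0.00131, p = 0.22599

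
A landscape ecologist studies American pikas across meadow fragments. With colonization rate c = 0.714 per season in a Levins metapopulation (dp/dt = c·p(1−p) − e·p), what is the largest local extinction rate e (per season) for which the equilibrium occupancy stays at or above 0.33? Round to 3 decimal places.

1 − e/c ≥ 0.33 ⇒ e ≤ c(1 − 0.33) = 0.714 × 0.6700.
e_max = 0.4784.

0.478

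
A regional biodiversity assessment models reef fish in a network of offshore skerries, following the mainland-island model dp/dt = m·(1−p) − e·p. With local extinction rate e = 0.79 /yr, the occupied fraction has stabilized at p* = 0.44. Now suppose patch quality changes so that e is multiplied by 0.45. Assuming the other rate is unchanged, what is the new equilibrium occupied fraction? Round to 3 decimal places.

0.636

Balance m(1−p*) = e·p* gives m = e·p*/(1−p*) = 0.79×0.44000/0.56000 = 0.62071.
New p* = m/(m+e) = 0.62071/(0.62071+0.35550) = 0.63584.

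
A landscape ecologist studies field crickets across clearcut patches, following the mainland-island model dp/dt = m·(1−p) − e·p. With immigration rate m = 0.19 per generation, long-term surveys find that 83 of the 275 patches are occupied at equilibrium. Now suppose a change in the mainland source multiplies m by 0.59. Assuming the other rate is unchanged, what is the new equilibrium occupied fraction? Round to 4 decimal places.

Observed p* = 83/275 = 0.30182.
Balance m(1−p*) = e·p* gives e = m(1−p*)/p* = 0.19×0.69818/0.30182 = 0.43951.
New p* = m/(m+e) = 0.11210/(0.11210+0.43951) = 0.20322.

0.2032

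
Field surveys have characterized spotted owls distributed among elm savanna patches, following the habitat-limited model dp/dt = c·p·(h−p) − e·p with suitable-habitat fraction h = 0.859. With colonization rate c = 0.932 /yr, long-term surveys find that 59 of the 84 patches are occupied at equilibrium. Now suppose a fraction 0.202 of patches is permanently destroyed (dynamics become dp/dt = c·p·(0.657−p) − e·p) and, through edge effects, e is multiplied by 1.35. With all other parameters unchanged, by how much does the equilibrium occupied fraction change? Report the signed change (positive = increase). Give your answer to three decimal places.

-0.257

Observed p* = 59/84 = 0.70238.
Balance c(h−p*) = e gives e = 0.932×(0.859 − 0.70238) = 0.14597.
New p* = 0.657 − e/c = 0.657 − 0.19706/0.93200 = 0.44556.
Δp* = 0.44556 − 0.70238 = -0.25682.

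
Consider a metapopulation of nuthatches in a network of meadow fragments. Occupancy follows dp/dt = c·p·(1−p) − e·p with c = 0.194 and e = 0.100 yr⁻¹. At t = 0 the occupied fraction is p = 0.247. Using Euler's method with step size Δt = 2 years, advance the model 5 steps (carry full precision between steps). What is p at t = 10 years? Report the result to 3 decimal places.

0.354

Update rule: p ← p + [c·p·(1−p) − e·p]·Δt with Δt = 2.
  1  |  dp/dt·Δt = +0.022765  |  p_1 = 0.269765
  2  |  dp/dt·Δt = +0.022480  |  p_2 = 0.292244
  3  |  dp/dt·Δt = +0.021804  |  p_3 = 0.314048
  4  |  dp/dt·Δt = +0.020774  |  p_4 = 0.334823
  5  |  dp/dt·Δt = +0.019449  |  p_5 = 0.354272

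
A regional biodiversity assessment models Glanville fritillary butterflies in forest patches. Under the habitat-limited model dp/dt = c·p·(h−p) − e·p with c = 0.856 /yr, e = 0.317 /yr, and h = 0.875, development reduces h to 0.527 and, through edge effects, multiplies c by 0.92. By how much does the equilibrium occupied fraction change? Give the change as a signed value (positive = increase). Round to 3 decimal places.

Before: p* = h − e/c = 0.875 − 0.317/0.856 = 0.875 − 0.3703 = 0.5047.
After: c = 0.78752, e = 0.317, h = 0.527; p* = 0.527 − 0.317/0.78752 = 0.1245.
Δp* = 0.1245 − 0.5047 = -0.3802.

-0.380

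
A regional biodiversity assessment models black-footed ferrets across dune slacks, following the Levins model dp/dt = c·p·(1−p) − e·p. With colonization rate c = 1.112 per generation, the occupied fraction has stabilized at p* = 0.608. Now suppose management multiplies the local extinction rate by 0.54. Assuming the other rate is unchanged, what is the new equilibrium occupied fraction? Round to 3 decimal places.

0.788

Balance c(1−p*) = e gives e = 1.112×(1 − 0.60800) = 0.43590.
New p* = 1 − e/c = 1 − 0.23539/1.11200 = 0.78832.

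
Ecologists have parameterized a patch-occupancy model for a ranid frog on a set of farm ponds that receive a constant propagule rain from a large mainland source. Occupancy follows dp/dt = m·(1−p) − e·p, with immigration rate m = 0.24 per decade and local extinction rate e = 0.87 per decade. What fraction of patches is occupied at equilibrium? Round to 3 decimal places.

Setting dp/dt = 0: m − m·p* = e·p*, so m = (m+e)·p*.
p* = m/(m+e) = 0.24/(0.24+0.87) = 0.24/1.1100 = 0.2162.

0.216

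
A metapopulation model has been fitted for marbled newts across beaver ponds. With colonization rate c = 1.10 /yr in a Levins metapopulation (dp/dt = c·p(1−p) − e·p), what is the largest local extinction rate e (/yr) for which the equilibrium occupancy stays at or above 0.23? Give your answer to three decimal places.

0.847

1 − e/c ≥ 0.23 ⇒ e ≤ c(1 − 0.23) = 1.10 × 0.7700.
e_max = 0.8470.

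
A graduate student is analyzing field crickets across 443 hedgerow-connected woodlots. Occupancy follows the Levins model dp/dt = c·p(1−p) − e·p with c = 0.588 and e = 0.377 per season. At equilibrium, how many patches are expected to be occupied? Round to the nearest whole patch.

p* = 1 − e/c = 1 − 0.377/0.588 = 0.3588.
Expected occupied patches = N × p* = 443 × 0.3588 = 158.97 ≈ 159.

159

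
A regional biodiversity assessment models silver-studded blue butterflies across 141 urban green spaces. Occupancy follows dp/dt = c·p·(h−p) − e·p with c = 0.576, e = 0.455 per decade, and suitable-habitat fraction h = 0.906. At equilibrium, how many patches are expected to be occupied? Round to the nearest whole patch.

p* = h − e/c = 0.906 − 0.7899 = 0.1161.
Expected occupied patches = N × p* = 141 × 0.1161 = 16.37 ≈ 16.

16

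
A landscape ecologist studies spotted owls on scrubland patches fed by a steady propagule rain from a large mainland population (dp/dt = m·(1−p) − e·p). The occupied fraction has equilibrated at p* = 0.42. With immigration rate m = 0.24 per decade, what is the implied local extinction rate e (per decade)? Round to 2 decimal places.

0.33

At equilibrium m(1−p*) = e·p*, so e = m(1−p*)/p*.
e = 0.24 × 0.5800 / 0.42 = 0.3314.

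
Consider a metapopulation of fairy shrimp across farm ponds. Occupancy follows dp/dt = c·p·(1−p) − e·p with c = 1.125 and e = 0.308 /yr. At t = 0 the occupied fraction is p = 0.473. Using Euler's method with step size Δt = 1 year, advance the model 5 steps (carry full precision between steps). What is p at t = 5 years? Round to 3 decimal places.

0.726

Update rule: p ← p + [c·p·(1−p) − e·p]·Δt with Δt = 1.
  1  |  dp/dt·Δt = +0.134746  |  p_1 = 0.607746
  2  |  dp/dt·Δt = +0.081004  |  p_2 = 0.688750
  3  |  dp/dt·Δt = +0.029035  |  p_3 = 0.717785
  4  |  dp/dt·Δt = +0.006813  |  p_4 = 0.724598
  5  |  dp/dt·Δt = +0.001324  |  p_5 = 0.725922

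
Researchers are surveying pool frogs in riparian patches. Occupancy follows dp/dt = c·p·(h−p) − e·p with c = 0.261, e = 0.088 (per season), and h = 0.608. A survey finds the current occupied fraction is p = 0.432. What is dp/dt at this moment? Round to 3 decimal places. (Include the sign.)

Colonization term: c·p·(h−p) = 0.261×0.432×0.1760 = 0.01984.
Extinction term: e·p = 0.03802.
dp/dt = 0.01984 − 0.03802 = -0.01817.

-0.018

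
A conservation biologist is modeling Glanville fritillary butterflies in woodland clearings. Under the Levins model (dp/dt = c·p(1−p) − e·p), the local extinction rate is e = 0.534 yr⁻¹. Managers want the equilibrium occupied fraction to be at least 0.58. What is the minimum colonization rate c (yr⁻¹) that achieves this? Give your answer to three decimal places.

p* = 1 − e/c ≥ 0.58 requires e/c ≤ 0.4200, i.e. c ≥ e/0.4200.
c_min = 0.534/0.4200 = 1.2714.

1.271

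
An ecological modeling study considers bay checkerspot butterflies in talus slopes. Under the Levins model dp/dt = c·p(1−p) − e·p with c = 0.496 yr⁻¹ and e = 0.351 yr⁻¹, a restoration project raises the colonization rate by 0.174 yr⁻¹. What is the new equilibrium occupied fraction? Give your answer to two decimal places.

Before: p* = 1 − 0.351/0.496 = 0.2923.
After the change, c = 0.67, e = 0.351, so p* = 1 − 0.351/0.67 = 0.4761.

0.48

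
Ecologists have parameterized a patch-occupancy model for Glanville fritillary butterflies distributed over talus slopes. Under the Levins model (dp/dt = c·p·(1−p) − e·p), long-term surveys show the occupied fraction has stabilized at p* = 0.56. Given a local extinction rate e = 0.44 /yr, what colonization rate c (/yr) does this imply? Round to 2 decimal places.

At equilibrium c(1−p*) = e, so c = e/(1−p*).
c = 0.44/(1 − 0.56) = 0.44/0.4400 = 1.0000.

1.00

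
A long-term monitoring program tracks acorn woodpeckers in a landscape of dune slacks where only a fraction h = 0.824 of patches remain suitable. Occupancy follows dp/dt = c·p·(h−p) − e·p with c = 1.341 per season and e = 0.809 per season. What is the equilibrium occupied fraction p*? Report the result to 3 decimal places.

0.221

Setting dp/dt = 0 and dividing by p* gives c·(h−p*) = e.
So p* = h − e/c = 0.824 − 0.809/1.341 = 0.824 − 0.6033 = 0.2207.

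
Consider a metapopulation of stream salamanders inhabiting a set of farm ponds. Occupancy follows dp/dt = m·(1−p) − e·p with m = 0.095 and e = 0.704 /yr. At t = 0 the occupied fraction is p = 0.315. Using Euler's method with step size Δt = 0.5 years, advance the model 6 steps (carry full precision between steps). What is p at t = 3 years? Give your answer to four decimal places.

Update rule: p ← p + [m·(1−p) − e·p]·Δt with Δt = 0.5.
step 1: Δp = -0.07834, p = 0.23666
step 2: Δp = -0.04704, p = 0.18961
step 3: Δp = -0.02825, p = 0.16136
step 4: Δp = -0.01696, p = 0.14440
step 5: Δp = -0.01019, p = 0.13421
step 6: Δp = -0.00612, p = 0.12809

0.1281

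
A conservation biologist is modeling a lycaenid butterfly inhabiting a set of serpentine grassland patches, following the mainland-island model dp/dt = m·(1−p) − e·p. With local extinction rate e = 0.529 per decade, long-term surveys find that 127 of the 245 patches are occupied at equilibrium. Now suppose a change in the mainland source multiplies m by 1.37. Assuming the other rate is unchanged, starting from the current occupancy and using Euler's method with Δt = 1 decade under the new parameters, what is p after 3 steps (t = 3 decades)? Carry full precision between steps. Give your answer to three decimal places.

Observed p* = 127/245 = 0.51837.
Balance m(1−p*) = e·p* gives m = e·p*/(1−p*) = 0.529×0.51837/0.48163 = 0.56935.
Starting from p₀ = 0.51837; update p ← p + (dp/dt)·Δt with the new parameters.
p: 0.51837 → 0.61983  (Δp = +0.10146)
p: 0.61983 → 0.58848  (Δp = -0.03135)
p: 0.58848 → 0.59816  (Δp = +0.00969)

0.598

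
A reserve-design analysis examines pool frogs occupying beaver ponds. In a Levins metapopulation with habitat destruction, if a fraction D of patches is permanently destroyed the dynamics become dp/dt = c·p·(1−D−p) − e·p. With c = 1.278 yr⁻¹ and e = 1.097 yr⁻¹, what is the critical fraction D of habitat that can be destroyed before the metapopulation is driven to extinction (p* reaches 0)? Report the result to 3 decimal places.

0.142

The nontrivial equilibrium is p* = (1−D) − e/c; extinction occurs when this hits zero.
So D_crit = 1 − e/c = 1 − 1.097/1.278 = 1 − 0.8584 = 0.1416.
Note this equals the original equilibrium occupancy — the Levins extinction-debt result.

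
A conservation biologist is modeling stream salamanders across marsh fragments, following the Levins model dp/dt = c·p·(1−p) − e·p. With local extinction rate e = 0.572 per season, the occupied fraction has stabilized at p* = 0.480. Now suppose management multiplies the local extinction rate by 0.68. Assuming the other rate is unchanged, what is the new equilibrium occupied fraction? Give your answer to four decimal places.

0.6464

Balance c(1−p*) = e gives c = e/(1 − 0.48000) = 0.572/0.52000 = 1.10000.
New p* = 1 − e/c = 1 − 0.38896/1.10000 = 0.64640.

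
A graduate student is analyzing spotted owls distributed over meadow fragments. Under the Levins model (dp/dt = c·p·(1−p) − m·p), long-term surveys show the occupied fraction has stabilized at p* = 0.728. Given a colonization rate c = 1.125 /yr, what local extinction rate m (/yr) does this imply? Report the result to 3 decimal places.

At equilibrium c(1−p*) = m.
m = 1.125 × (1 − 0.728) = 1.125 × 0.2720 = 0.3060.

0.306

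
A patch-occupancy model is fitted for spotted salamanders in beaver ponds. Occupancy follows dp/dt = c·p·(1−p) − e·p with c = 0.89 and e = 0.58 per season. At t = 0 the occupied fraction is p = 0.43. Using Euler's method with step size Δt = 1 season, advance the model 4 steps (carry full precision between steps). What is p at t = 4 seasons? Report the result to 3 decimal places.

0.363

Update rule: p ← p + [c·p·(1−p) − e·p]·Δt with Δt = 1.
t = 1: p = 0.43000 + (-0.03126) = 0.39874
t = 2: p = 0.39874 + (-0.01789) = 0.38084
t = 3: p = 0.38084 + (-0.01103) = 0.36982
t = 4: p = 0.36982 + (-0.00708) = 0.36274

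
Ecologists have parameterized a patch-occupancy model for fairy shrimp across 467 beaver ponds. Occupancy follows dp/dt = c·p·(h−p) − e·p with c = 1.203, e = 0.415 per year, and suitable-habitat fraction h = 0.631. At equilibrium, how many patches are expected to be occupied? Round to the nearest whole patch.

134

p* = h − e/c = 0.631 − 0.3450 = 0.2860.
Expected occupied patches = N × p* = 467 × 0.2860 = 133.58 ≈ 134.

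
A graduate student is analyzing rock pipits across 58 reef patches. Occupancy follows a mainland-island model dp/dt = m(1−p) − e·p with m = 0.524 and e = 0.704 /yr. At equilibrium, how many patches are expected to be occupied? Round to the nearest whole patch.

25

p* = m/(m+e) = 0.524/1.2280 = 0.4267.
Expected occupied patches = N × p* = 58 × 0.4267 = 24.75 ≈ 25.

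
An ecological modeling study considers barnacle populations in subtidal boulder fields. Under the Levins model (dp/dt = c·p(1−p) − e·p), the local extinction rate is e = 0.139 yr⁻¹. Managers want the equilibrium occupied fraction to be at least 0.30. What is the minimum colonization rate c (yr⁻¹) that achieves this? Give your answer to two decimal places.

0.20

p* = 1 − e/c ≥ 0.30 requires e/c ≤ 0.7000, i.e. c ≥ e/0.7000.
c_min = 0.139/0.7000 = 0.1986.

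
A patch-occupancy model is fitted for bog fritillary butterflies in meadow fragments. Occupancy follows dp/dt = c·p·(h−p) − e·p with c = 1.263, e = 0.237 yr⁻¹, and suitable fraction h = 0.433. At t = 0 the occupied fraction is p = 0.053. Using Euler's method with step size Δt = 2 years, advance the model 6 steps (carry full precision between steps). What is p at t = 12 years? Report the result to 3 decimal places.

Update rule: p ← p + [c·p·(h−p) − e·p]·Δt with Δt = 2.
t = 2: p = 0.05300 + (+0.02575) = 0.07875
t = 4: p = 0.07875 + (+0.03314) = 0.11189
t = 6: p = 0.11189 + (+0.03772) = 0.14961
t = 8: p = 0.14961 + (+0.03618) = 0.18580
t = 10: p = 0.18580 + (+0.02795) = 0.21375
t = 12: p = 0.21375 + (+0.01706) = 0.23081

0.231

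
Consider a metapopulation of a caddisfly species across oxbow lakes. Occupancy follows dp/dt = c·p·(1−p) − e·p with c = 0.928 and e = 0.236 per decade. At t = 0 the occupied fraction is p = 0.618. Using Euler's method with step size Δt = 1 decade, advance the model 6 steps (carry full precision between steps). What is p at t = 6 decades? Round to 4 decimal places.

0.7455

Update rule: p ← p + [c·p·(1−p) − e·p]·Δt with Δt = 1.
step 1: Δp = +0.07323, p = 0.69123
step 2: Δp = +0.03493, p = 0.72616
step 3: Δp = +0.01316, p = 0.73932
step 4: Δp = +0.00437, p = 0.74369
step 5: Δp = +0.00138, p = 0.74507
step 6: Δp = +0.00043, p = 0.74550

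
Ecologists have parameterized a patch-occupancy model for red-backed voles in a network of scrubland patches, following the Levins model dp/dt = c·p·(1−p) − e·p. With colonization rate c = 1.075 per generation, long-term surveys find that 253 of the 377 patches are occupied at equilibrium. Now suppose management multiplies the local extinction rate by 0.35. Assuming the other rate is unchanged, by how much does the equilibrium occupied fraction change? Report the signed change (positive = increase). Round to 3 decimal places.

0.214

Observed p* = 253/377 = 0.67109.
Balance c(1−p*) = e gives e = 1.075×(1 − 0.67109) = 0.35358.
New p* = 1 − e/c = 1 − 0.12375/1.07500 = 0.88488.
Δp* = 0.88488 − 0.67109 = +0.21379.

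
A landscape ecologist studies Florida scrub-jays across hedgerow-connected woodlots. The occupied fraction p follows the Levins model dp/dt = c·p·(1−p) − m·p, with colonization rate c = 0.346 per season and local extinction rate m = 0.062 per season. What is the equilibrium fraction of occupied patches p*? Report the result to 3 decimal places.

0.821

At equilibrium, colonization balances extinction: c·p*·(1−p*) = m·p*.
So p* = 1 − m/c = 1 − 0.062/0.346 = 1 − 0.1792 = 0.8208.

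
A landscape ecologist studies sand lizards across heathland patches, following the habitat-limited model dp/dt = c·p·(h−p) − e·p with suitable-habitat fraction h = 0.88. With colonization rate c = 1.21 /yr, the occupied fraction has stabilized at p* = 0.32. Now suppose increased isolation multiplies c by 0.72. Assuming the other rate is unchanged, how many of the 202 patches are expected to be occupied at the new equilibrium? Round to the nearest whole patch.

21

Balance c(h−p*) = e gives e = 1.21×(0.88 − 0.32000) = 0.67760.
New p* = 0.88 − e/c = 0.88 − 0.67760/0.87120 = 0.10222.
Expected occupied = 202 × 0.10222 = 20.65 ≈ 21.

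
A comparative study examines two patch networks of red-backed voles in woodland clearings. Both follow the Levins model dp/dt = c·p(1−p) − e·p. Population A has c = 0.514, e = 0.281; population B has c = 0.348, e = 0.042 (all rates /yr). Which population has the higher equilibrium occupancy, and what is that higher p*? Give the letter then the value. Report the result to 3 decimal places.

B, 0.879

A: p*_A = 1 − 0.281/0.514 = 0.4533.
B: p*_B = 1 − 0.042/0.348 = 0.8793.
B is higher at 0.8793.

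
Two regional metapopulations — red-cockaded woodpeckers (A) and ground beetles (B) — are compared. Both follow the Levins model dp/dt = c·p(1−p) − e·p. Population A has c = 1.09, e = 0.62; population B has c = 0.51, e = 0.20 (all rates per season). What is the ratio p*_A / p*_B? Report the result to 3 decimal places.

A: p*_A = 1 − 0.62/1.09 = 0.4312.
B: p*_B = 1 − 0.20/0.51 = 0.6078.
p*_A / p*_B = 0.4312/0.6078 = 0.7094.

0.709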